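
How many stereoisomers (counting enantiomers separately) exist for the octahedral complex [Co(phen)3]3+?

2

Each phen is bidentate and must span two cis positions.
Only one geometric arrangement is possible; it has no improper symmetry element, so it exists as a pair of enantiomers (2 stereoisomers).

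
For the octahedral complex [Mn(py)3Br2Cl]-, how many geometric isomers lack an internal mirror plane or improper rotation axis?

An octahedron has six vertices in three trans pairs; every non-trans pair is cis.
Systematic placement gives 3 geometric isomers: py mer, Br trans; py mer, Br cis; py fac, Br cis.
Each arrangement has an internal mirror plane or centre of symmetry, so none is chiral.

0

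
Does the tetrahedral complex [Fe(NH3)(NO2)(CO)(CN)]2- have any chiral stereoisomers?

yes

In a tetrahedral complex all four positions are equivalent and every pair of ligands is adjacent — there is no cis/trans distinction.
Only one geometric arrangement is possible; it has no improper symmetry element, so it exists as a pair of enantiomers (2 stereoisomers).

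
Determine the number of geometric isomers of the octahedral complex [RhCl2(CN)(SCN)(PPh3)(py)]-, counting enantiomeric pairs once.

The six octahedral sites form three mutually perpendicular trans pairs.
Exhaustive case analysis gives 9 geometric isomers.

9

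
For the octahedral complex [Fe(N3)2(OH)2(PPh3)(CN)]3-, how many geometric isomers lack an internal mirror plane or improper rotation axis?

2

The six octahedral sites form three mutually perpendicular trans pairs.
There are 6 geometric isomers: N3 cis, OH cis (3 arrangements, 2 chiral); N3 cis, OH trans; N3 trans, OH cis; N3 trans, OH trans.
Of these, 2 lack any improper symmetry element and so occur as enantiomeric pairs, giving 6 + 2 = 8 stereoisomers in total.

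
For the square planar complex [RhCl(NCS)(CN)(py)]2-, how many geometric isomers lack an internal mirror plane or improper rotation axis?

Working through the distinct placements yields 3 geometric isomers: (CN/NCS trans, Cl/py trans); (CN/py trans, Cl/NCS trans); (CN/Cl trans, NCS/py trans).
Each arrangement has an internal mirror plane or centre of symmetry, so none is chiral.

0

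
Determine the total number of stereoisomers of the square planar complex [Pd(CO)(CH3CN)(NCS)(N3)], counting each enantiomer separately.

3

In a square planar complex each vertex has one trans partner and two cis neighbours.
There are 3 geometric isomers: (CH3CN/N3 trans, CO/NCS trans); (CH3CN/NCS trans, CO/N3 trans); (CH3CN/CO trans, N3/NCS trans).
Each arrangement has an internal mirror plane or centre of symmetry, so none is chiral.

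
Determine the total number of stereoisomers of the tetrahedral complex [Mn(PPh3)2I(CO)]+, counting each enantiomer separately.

1

In a tetrahedral complex all four positions are equivalent and every pair of ligands is adjacent — there is no cis/trans distinction.
Only one geometric arrangement is possible.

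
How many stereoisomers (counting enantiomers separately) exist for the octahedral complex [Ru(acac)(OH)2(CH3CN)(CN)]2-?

Each acac is bidentate and must span two cis positions.
Systematic placement gives 4 geometric isomers: OH cis (3 arrangements, 2 chiral); OH trans.
Of these, 2 lack any improper symmetry element and so occur as enantiomeric pairs, giving 4 + 2 = 6 stereoisomers in total.

6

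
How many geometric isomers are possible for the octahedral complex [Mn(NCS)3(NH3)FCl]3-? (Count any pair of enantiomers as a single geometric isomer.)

An octahedron has six vertices in three trans pairs; every non-trans pair is cis.
Systematic placement gives 4 geometric isomers: NCS mer (3 arrangements); NCS fac (chiral).

4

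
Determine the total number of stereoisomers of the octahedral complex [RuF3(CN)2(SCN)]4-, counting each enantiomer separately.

3

The six octahedral sites form three mutually perpendicular trans pairs.
Working through the distinct placements yields 3 geometric isomers: F mer, CN trans; F fac, CN cis; F mer, CN cis.
Each arrangement has an internal mirror plane or centre of symmetry, so none is chiral.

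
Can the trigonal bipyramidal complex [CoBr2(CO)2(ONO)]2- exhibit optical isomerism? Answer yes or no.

yes

A trigonal bipyramid has two axial and three equatorial sites, which are chemically inequivalent.
Systematic enumeration (placing each ligand type in turn and discarding arrangements equivalent by rotation or reflection) gives 5 geometric isomers.
One of these lacks any improper symmetry element and so occurs as an enantiomeric pair, giving 5 + 1 = 6 stereoisomers in total.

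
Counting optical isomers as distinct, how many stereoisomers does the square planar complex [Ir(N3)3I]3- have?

1

A square has two trans pairs of vertices; adjacent vertices are cis.
Only one geometric arrangement is possible.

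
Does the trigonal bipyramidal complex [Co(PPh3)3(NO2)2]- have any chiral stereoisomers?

In a trigonal bipyramid the two axial positions differ from the three equatorial ones.
The distinct arrangements are (3 in all): NO2 both axial; NO2 one axial, one equatorial; NO2 both equatorial.
Each arrangement has an internal mirror plane or centre of symmetry, so none is chiral.

no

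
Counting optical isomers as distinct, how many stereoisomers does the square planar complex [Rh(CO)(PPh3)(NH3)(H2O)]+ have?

3

Working through the distinct placements yields 3 geometric isomers: (CO/NH3 trans, H2O/PPh3 trans); (CO/PPh3 trans, H2O/NH3 trans); (CO/H2O trans, NH3/PPh3 trans).
Each arrangement has an internal mirror plane or centre of symmetry, so none is chiral.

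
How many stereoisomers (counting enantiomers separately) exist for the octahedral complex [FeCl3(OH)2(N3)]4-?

The six octahedral sites form three mutually perpendicular trans pairs.
There are 3 geometric isomers: Cl mer, OH trans; Cl mer, OH cis; Cl fac, OH cis.
Each arrangement has an internal mirror plane or centre of symmetry, so none is chiral.

3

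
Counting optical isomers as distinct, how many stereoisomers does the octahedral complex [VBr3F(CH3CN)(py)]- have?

5

There are 4 geometric isomers: Br mer (3 arrangements); Br fac (chiral).
One of these lacks any improper symmetry element and so occurs as an enantiomeric pair, giving 4 + 1 = 5 stereoisomers in total.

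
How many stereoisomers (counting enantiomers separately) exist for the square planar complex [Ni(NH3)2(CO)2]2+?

Working through the distinct placements yields 2 geometric isomers: NH3 cis; NH3 trans.
Each arrangement has an internal mirror plane or centre of symmetry, so none is chiral.

2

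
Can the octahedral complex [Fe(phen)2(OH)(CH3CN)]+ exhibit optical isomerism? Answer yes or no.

yes

An octahedron has six vertices in three trans pairs; every non-trans pair is cis.
Each phen is bidentate and must span two cis positions.
Systematic placement gives 2 geometric isomers: OH and CH3CN mutually trans; OH and CH3CN mutually cis (chiral).
One of these lacks any improper symmetry element and so occurs as an enantiomeric pair, giving 2 + 1 = 3 stereoisomers in total.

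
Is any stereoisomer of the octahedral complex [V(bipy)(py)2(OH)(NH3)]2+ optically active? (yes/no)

The six octahedral sites form three mutually perpendicular trans pairs.
Each bipy is bidentate and must span two cis positions.
There are 4 geometric isomers: py cis (3 arrangements, 2 chiral); py trans.
Of these, 2 lack any improper symmetry element and so occur as enantiomeric pairs, giving 4 + 2 = 6 stereoisomers in total.

yes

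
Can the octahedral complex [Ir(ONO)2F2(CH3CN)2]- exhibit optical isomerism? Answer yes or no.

yes

In an octahedral complex each vertex has one trans partner and four cis neighbours.
Systematic placement gives 5 geometric isomers: ONO trans, F trans, CH3CN trans; ONO cis, F cis, CH3CN trans; ONO trans, F cis, CH3CN cis; ONO cis, F cis, CH3CN cis (chiral); ONO cis, F trans, CH3CN cis.
One of these lacks any improper symmetry element and so occurs as an enantiomeric pair, giving 5 + 1 = 6 stereoisomers in total.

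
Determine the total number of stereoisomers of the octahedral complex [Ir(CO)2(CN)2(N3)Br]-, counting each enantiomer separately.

8

The six octahedral sites form three mutually perpendicular trans pairs.
The distinct arrangements are (6 in all): CO cis, CN cis (3 arrangements, 2 chiral); CO trans, CN cis; CO cis, CN trans; CO trans, CN trans.
Of these, 2 lack any improper symmetry element and so occur as enantiomeric pairs, giving 6 + 2 = 8 stereoisomers in total.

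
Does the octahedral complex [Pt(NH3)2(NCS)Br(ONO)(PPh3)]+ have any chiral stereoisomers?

yes

In an octahedral complex each vertex has one trans partner and four cis neighbours.
Placing the ligands in turn and identifying arrangements related by rotation or reflection leaves 9 distinct geometric isomers.
Of these, 6 lack any improper symmetry element and so occur as enantiomeric pairs, giving 9 + 6 = 15 stereoisomers in total.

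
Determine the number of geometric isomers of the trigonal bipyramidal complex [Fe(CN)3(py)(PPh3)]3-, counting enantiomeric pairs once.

In a trigonal bipyramid the two axial positions differ from the three equatorial ones.
Systematic placement gives 4 geometric isomers: py equatorial, PPh3 equatorial; py equatorial, PPh3 axial; py axial, PPh3 equatorial; py axial, PPh3 axial.

4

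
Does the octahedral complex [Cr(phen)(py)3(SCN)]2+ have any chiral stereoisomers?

no

Each phen is bidentate and must span two cis positions.
Systematic placement gives 2 geometric isomers: py mer; py fac.
Each arrangement has an internal mirror plane or centre of symmetry, so none is chiral.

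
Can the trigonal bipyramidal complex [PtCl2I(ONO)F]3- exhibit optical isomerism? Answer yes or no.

yes

A trigonal bipyramid has two axial and three equatorial sites, which are chemically inequivalent.
Exhaustive case analysis gives 7 geometric isomers.
Of these, 3 lack any improper symmetry element and so occur as enantiomeric pairs, giving 7 + 3 = 10 stereoisomers in total.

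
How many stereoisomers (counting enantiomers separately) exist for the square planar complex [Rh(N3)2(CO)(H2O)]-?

2

A square has two trans pairs of vertices; adjacent vertices are cis.
Systematic placement gives 2 geometric isomers: N3 cis; N3 trans.
Each arrangement has an internal mirror plane or centre of symmetry, so none is chiral.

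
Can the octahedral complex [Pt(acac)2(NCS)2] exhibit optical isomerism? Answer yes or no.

yes

An octahedron has six vertices in three trans pairs; every non-trans pair is cis.
Each acac is bidentate and must span two cis positions.
The distinct arrangements are (2 in all): NCS trans; NCS cis (chiral).
One of these lacks any improper symmetry element and so occurs as an enantiomeric pair, giving 2 + 1 = 3 stereoisomers in total.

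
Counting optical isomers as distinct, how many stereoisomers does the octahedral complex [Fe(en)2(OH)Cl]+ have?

3

Each en is bidentate and must span two cis positions.
The distinct arrangements are (2 in all): OH and Cl mutually trans; OH and Cl mutually cis (chiral).
One of these lacks any improper symmetry element and so occurs as an enantiomeric pair, giving 2 + 1 = 3 stereoisomers in total.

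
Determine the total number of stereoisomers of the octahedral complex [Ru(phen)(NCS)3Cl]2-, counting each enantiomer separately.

Each phen is bidentate and must span two cis positions.
Working through the distinct placements yields 2 geometric isomers: NCS fac; NCS mer.
Each arrangement has an internal mirror plane or centre of symmetry, so none is chiral.

2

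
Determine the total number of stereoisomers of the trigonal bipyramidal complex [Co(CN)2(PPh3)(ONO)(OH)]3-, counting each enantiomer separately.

10

A trigonal bipyramid has two axial and three equatorial sites, which are chemically inequivalent.
Exhaustive case analysis gives 7 geometric isomers.
Of these, 3 lack any improper symmetry element and so occur as enantiomeric pairs, giving 7 + 3 = 10 stereoisomers in total.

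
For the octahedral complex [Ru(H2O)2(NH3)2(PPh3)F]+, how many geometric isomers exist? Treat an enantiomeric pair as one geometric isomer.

Systematic placement gives 6 geometric isomers: H2O cis, NH3 cis (3 arrangements, 2 chiral); H2O cis, NH3 trans; H2O trans, NH3 cis; H2O trans, NH3 trans.

6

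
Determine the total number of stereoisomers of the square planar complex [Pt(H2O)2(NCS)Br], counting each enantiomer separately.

The distinct arrangements are (2 in all): H2O cis; H2O trans.
Each arrangement has an internal mirror plane or centre of symmetry, so none is chiral.

2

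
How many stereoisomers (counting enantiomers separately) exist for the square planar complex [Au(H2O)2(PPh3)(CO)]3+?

2

In a square planar complex each vertex has one trans partner and two cis neighbours.
Working through the distinct placements yields 2 geometric isomers: H2O cis; H2O trans.
Each arrangement has an internal mirror plane or centre of symmetry, so none is chiral.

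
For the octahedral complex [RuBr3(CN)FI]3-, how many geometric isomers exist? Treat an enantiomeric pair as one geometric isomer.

The six octahedral sites form three mutually perpendicular trans pairs.
The distinct arrangements are (4 in all): Br mer (3 arrangements); Br fac (chiral).

4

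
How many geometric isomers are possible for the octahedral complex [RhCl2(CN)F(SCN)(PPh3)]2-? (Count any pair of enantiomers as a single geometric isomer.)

Placing the ligands in turn and identifying arrangements related by rotation or reflection leaves 9 distinct geometric isomers.

9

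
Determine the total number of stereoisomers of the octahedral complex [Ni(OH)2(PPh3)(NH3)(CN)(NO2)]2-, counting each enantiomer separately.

15

In an octahedral complex each vertex has one trans partner and four cis neighbours.
Placing the ligands in turn and identifying arrangements related by rotation or reflection leaves 9 distinct geometric isomers.
Of these, 6 lack any improper symmetry element and so occur as enantiomeric pairs, giving 9 + 6 = 15 stereoisomers in total.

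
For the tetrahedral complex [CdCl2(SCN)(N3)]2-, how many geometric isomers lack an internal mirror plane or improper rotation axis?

0

All four vertices of a tetrahedron are equivalent and mutually adjacent, so cis/trans isomerism cannot arise.
Only one geometric arrangement is possible.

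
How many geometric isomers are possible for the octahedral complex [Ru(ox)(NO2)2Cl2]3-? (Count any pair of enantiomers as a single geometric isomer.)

3

The six octahedral sites form three mutually perpendicular trans pairs.
Each ox is bidentate and must span two cis positions.
The distinct arrangements are (3 in all): NO2 cis, Cl trans; NO2 cis, Cl cis (chiral); NO2 trans, Cl cis.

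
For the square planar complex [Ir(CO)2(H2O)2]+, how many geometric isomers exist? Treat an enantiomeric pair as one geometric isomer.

2

In a square planar complex each vertex has one trans partner and two cis neighbours.
Systematic placement gives 2 geometric isomers: CO cis; CO trans.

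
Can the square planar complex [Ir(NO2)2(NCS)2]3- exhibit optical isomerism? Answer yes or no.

no

A square has two trans pairs of vertices; adjacent vertices are cis.
The distinct arrangements are (2 in all): NO2 cis; NO2 trans.
Each arrangement has an internal mirror plane or centre of symmetry, so none is chiral.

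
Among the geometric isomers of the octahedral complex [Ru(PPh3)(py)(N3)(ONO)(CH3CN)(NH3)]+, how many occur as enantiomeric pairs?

An octahedron has six vertices in three trans pairs; every non-trans pair is cis.
Placing the ligands in turn and identifying arrangements related by rotation or reflection leaves 15 distinct geometric isomers.
Of these, 15 lack any improper symmetry element and so occur as enantiomeric pairs, giving 15 + 15 = 30 stereoisomers in total.

15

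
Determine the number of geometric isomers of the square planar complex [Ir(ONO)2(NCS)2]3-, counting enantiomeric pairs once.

2

In a square planar complex each vertex has one trans partner and two cis neighbours.
There are 2 geometric isomers: ONO cis; ONO trans.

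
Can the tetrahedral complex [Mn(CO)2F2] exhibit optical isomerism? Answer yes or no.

no

All four vertices of a tetrahedron are equivalent and mutually adjacent, so cis/trans isomerism cannot arise.
Only one geometric arrangement is possible.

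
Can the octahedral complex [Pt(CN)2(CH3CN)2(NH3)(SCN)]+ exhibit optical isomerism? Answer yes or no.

yes

An octahedron has six vertices in three trans pairs; every non-trans pair is cis.
The distinct arrangements are (6 in all): CN trans, CH3CN trans; CN cis, CH3CN trans; CN cis, CH3CN cis (3 arrangements, 2 chiral); CN trans, CH3CN cis.
Of these, 2 lack any improper symmetry element and so occur as enantiomeric pairs, giving 6 + 2 = 8 stereoisomers in total.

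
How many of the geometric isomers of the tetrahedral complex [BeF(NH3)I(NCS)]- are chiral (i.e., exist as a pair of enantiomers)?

Only one geometric arrangement is possible; it has no improper symmetry element, so it exists as a pair of enantiomers (2 stereoisomers).

1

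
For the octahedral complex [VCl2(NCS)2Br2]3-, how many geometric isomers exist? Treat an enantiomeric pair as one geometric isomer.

5

Systematic placement gives 5 geometric isomers: Cl trans, NCS trans, Br trans; Cl cis, NCS cis, Br trans; Cl cis, NCS trans, Br cis; Cl cis, NCS cis, Br cis (chiral); Cl trans, NCS cis, Br cis.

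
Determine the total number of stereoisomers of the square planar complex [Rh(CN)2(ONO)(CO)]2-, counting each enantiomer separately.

In a square planar complex each vertex has one trans partner and two cis neighbours.
The distinct arrangements are (2 in all): CN cis; CN trans.
Each arrangement has an internal mirror plane or centre of symmetry, so none is chiral.

2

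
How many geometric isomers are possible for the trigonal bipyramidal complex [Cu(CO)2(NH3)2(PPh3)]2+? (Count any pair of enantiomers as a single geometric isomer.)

Systematic enumeration (placing each ligand type in turn and discarding arrangements equivalent by rotation or reflection) gives 5 geometric isomers.

5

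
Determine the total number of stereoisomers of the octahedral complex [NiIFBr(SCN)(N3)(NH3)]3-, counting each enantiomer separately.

Placing the ligands in turn and identifying arrangements related by rotation or reflection leaves 15 distinct geometric isomers.
Of these, 15 lack any improper symmetry element and so occur as enantiomeric pairs, giving 15 + 15 = 30 stereoisomers in total.

30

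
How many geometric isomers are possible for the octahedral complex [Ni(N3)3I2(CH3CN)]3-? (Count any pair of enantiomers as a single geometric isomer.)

3

An octahedron has six vertices in three trans pairs; every non-trans pair is cis.
There are 3 geometric isomers: N3 mer, I cis; N3 mer, I trans; N3 fac, I cis.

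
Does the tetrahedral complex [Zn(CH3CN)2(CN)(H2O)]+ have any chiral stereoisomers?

no

In a tetrahedral complex all four positions are equivalent and every pair of ligands is adjacent — there is no cis/trans distinction.
Only one geometric arrangement is possible.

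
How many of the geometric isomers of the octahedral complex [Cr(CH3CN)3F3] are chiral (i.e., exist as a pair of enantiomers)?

In an octahedral complex each vertex has one trans partner and four cis neighbours.
Systematic placement gives 2 geometric isomers: CH3CN mer; CH3CN fac.
Each arrangement has an internal mirror plane or centre of symmetry, so none is chiral.

0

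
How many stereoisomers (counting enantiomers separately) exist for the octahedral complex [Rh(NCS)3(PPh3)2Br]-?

The six octahedral sites form three mutually perpendicular trans pairs.
The distinct arrangements are (3 in all): NCS mer, PPh3 trans; NCS fac, PPh3 cis; NCS mer, PPh3 cis.
Each arrangement has an internal mirror plane or centre of symmetry, so none is chiral.

3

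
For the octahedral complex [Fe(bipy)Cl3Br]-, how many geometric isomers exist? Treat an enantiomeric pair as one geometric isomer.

2

Each bipy is bidentate and must span two cis positions.
Systematic placement gives 2 geometric isomers: Cl fac; Cl mer.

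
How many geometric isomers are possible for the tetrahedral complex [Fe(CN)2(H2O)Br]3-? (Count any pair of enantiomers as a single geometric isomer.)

In a tetrahedral complex all four positions are equivalent and every pair of ligands is adjacent — there is no cis/trans distinction.
Only one geometric arrangement is possible.

1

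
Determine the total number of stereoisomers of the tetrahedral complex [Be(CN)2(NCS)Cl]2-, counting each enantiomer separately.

1

All four vertices of a tetrahedron are equivalent and mutually adjacent, so cis/trans isomerism cannot arise.
Only one geometric arrangement is possible.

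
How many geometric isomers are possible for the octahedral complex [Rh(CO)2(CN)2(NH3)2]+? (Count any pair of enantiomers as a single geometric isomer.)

There are 5 geometric isomers: CO trans, CN trans, NH3 trans; CO cis, CN trans, NH3 cis; CO cis, CN cis, NH3 trans; CO cis, CN cis, NH3 cis (chiral); CO trans, CN cis, NH3 cis.

5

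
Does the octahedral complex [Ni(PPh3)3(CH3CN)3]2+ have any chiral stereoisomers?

In an octahedral complex each vertex has one trans partner and four cis neighbours.
There are 2 geometric isomers: PPh3 mer; PPh3 fac.
Each arrangement has an internal mirror plane or centre of symmetry, so none is chiral.

no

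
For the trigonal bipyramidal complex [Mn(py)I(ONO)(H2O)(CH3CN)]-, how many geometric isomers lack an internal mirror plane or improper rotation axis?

10

A trigonal bipyramid has two axial and three equatorial sites, which are chemically inequivalent.
Systematic enumeration (placing each ligand type in turn and discarding arrangements equivalent by rotation or reflection) gives 10 geometric isomers.
Of these, 10 lack any improper symmetry element and so occur as enantiomeric pairs, giving 10 + 10 = 20 stereoisomers in total.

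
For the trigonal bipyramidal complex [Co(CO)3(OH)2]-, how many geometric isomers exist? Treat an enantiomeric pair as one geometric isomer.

3

In a trigonal bipyramid the two axial positions differ from the three equatorial ones.
Systematic placement gives 3 geometric isomers: OH both equatorial; OH one axial, one equatorial; OH both axial.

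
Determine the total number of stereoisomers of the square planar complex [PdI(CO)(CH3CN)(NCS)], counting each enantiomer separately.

A square has two trans pairs of vertices; adjacent vertices are cis.
Systematic placement gives 3 geometric isomers: (CH3CN/I trans, CO/NCS trans); (CH3CN/NCS trans, CO/I trans); (CH3CN/CO trans, I/NCS trans).
Each arrangement has an internal mirror plane or centre of symmetry, so none is chiral.

3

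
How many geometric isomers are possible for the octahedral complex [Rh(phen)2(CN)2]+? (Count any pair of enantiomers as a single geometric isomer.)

2

In an octahedral complex each vertex has one trans partner and four cis neighbours.
Each phen is bidentate and must span two cis positions.
Systematic placement gives 2 geometric isomers: CN trans; CN cis (chiral).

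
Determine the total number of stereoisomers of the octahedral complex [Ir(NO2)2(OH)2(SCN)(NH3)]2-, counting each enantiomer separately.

The six octahedral sites form three mutually perpendicular trans pairs.
There are 6 geometric isomers: NO2 cis, OH cis (3 arrangements, 2 chiral); NO2 cis, OH trans; NO2 trans, OH cis; NO2 trans, OH trans.
Of these, 2 lack any improper symmetry element and so occur as enantiomeric pairs, giving 6 + 2 = 8 stereoisomers in total.

8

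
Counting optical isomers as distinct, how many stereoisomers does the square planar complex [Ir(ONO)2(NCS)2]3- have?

2

A square has two trans pairs of vertices; adjacent vertices are cis.
The distinct arrangements are (2 in all): ONO cis; ONO trans.
Each arrangement has an internal mirror plane or centre of symmetry, so none is chiral.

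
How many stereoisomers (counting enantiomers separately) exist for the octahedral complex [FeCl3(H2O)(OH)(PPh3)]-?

In an octahedral complex each vertex has one trans partner and four cis neighbours.
Working through the distinct placements yields 4 geometric isomers: Cl mer (3 arrangements); Cl fac (chiral).
One of these lacks any improper symmetry element and so occurs as an enantiomeric pair, giving 4 + 1 = 5 stereoisomers in total.

5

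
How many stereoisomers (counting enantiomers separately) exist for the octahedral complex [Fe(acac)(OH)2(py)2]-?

The six octahedral sites form three mutually perpendicular trans pairs.
Each acac is bidentate and must span two cis positions.
Working through the distinct placements yields 3 geometric isomers: OH trans, py cis; OH cis, py trans; OH cis, py cis (chiral).
One of these lacks any improper symmetry element and so occurs as an enantiomeric pair, giving 3 + 1 = 4 stereoisomers in total.

4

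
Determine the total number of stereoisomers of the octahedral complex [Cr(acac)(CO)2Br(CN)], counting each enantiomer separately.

6

The six octahedral sites form three mutually perpendicular trans pairs.
Each acac is bidentate and must span two cis positions.
There are 4 geometric isomers: CO cis (3 arrangements, 2 chiral); CO trans.
Of these, 2 lack any improper symmetry element and so occur as enantiomeric pairs, giving 4 + 2 = 6 stereoisomers in total.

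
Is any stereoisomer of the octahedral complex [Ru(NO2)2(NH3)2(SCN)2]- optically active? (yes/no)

Systematic placement gives 5 geometric isomers: NO2 trans, NH3 trans, SCN trans; NO2 cis, NH3 trans, SCN cis; NO2 cis, NH3 cis, SCN trans; NO2 cis, NH3 cis, SCN cis (chiral); NO2 trans, NH3 cis, SCN cis.
One of these lacks any improper symmetry element and so occurs as an enantiomeric pair, giving 5 + 1 = 6 stereoisomers in total.

yes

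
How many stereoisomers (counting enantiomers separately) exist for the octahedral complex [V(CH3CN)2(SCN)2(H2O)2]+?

6

In an octahedral complex each vertex has one trans partner and four cis neighbours.
Systematic placement gives 5 geometric isomers: CH3CN trans, SCN trans, H2O trans; CH3CN trans, SCN cis, H2O cis; CH3CN cis, SCN trans, H2O cis; CH3CN cis, SCN cis, H2O cis (chiral); CH3CN cis, SCN cis, H2O trans.
One of these lacks any improper symmetry element and so occurs as an enantiomeric pair, giving 5 + 1 = 6 stereoisomers in total.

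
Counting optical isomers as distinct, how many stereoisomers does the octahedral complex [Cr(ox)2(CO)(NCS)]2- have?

3

An octahedron has six vertices in three trans pairs; every non-trans pair is cis.
Each ox is bidentate and must span two cis positions.
There are 2 geometric isomers: CO and NCS mutually trans; CO and NCS mutually cis (chiral).
One of these lacks any improper symmetry element and so occurs as an enantiomeric pair, giving 2 + 1 = 3 stereoisomers in total.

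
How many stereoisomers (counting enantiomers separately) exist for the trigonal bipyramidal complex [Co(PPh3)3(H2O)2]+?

In a trigonal bipyramid the two axial positions differ from the three equatorial ones.
There are 3 geometric isomers: H2O both axial; H2O one axial, one equatorial; H2O both equatorial.
Each arrangement has an internal mirror plane or centre of symmetry, so none is chiral.

3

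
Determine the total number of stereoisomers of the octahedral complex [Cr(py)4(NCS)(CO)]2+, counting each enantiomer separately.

In an octahedral complex each vertex has one trans partner and four cis neighbours.
The distinct arrangements are (2 in all): NCS and CO mutually trans; NCS and CO mutually cis.
Each arrangement has an internal mirror plane or centre of symmetry, so none is chiral.

2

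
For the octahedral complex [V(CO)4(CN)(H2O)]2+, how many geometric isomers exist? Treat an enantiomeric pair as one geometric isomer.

2

Working through the distinct placements yields 2 geometric isomers: CN and H2O mutually cis; CN and H2O mutually trans.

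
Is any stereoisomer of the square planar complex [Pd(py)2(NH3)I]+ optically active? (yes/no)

no

Working through the distinct placements yields 2 geometric isomers: py cis; py trans.
Each arrangement has an internal mirror plane or centre of symmetry, so none is chiral.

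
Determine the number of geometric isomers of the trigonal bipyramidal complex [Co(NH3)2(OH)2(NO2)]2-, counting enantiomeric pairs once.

In a trigonal bipyramid the two axial positions differ from the three equatorial ones.
Exhaustive case analysis gives 5 geometric isomers.

5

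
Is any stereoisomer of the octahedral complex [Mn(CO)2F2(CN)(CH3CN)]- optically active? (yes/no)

yes

The six octahedral sites form three mutually perpendicular trans pairs.
Working through the distinct placements yields 6 geometric isomers: CO trans, F trans; CO cis, F cis (3 arrangements, 2 chiral); CO cis, F trans; CO trans, F cis.
Of these, 2 lack any improper symmetry element and so occur as enantiomeric pairs, giving 6 + 2 = 8 stereoisomers in total.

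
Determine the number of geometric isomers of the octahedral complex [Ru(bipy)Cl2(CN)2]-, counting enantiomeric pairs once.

3

Each bipy is bidentate and must span two cis positions.
There are 3 geometric isomers: Cl cis, CN trans; Cl cis, CN cis (chiral); Cl trans, CN cis.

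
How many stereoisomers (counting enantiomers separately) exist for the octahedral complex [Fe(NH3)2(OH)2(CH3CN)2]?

In an octahedral complex each vertex has one trans partner and four cis neighbours.
Systematic placement gives 5 geometric isomers: NH3 trans, OH trans, CH3CN trans; NH3 cis, OH cis, CH3CN trans; NH3 cis, OH trans, CH3CN cis; NH3 cis, OH cis, CH3CN cis (chiral); NH3 trans, OH cis, CH3CN cis.
One of these lacks any improper symmetry element and so occurs as an enantiomeric pair, giving 5 + 1 = 6 stereoisomers in total.

6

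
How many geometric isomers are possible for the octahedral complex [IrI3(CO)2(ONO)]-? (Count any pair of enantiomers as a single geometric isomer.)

3

An octahedron has six vertices in three trans pairs; every non-trans pair is cis.
The distinct arrangements are (3 in all): I mer, CO trans; I fac, CO cis; I mer, CO cis.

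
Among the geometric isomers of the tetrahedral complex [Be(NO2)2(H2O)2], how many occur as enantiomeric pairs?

0

In a tetrahedral complex all four positions are equivalent and every pair of ligands is adjacent — there is no cis/trans distinction.
Only one geometric arrangement is possible.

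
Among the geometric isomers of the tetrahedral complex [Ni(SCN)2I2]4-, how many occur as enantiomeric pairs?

0

All four vertices of a tetrahedron are equivalent and mutually adjacent, so cis/trans isomerism cannot arise.
Only one geometric arrangement is possible.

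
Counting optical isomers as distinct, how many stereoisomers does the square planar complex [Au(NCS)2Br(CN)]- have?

In a square planar complex each vertex has one trans partner and two cis neighbours.
There are 2 geometric isomers: NCS cis; NCS trans.
Each arrangement has an internal mirror plane or centre of symmetry, so none is chiral.

2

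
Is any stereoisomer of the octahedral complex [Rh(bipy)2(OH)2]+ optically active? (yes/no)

yes

Each bipy is bidentate and must span two cis positions.
There are 2 geometric isomers: OH trans; OH cis (chiral).
One of these lacks any improper symmetry element and so occurs as an enantiomeric pair, giving 2 + 1 = 3 stereoisomers in total.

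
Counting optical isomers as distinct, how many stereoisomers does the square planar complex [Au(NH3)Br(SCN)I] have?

A square has two trans pairs of vertices; adjacent vertices are cis.
Working through the distinct placements yields 3 geometric isomers: (Br/NH3 trans, I/SCN trans); (Br/SCN trans, I/NH3 trans); (Br/I trans, NH3/SCN trans).
Each arrangement has an internal mirror plane or centre of symmetry, so none is chiral.

3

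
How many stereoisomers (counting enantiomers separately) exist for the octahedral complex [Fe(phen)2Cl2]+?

3

An octahedron has six vertices in three trans pairs; every non-trans pair is cis.
Each phen is bidentate and must span two cis positions.
Working through the distinct placements yields 2 geometric isomers: Cl trans; Cl cis (chiral).
One of these lacks any improper symmetry element and so occurs as an enantiomeric pair, giving 2 + 1 = 3 stereoisomers in total.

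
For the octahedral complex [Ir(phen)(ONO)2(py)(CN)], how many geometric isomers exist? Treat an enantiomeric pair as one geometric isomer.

The six octahedral sites form three mutually perpendicular trans pairs.
Each phen is bidentate and must span two cis positions.
Working through the distinct placements yields 4 geometric isomers: ONO cis (3 arrangements, 2 chiral); ONO trans.

4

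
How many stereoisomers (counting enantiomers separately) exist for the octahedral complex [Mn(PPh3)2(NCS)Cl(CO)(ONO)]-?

15

The six octahedral sites form three mutually perpendicular trans pairs.
Placing the ligands in turn and identifying arrangements related by rotation or reflection leaves 9 distinct geometric isomers.
Of these, 6 lack any improper symmetry element and so occur as enantiomeric pairs, giving 9 + 6 = 15 stereoisomers in total.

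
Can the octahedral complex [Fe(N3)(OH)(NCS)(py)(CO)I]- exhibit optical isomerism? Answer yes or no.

Exhaustive case analysis gives 15 geometric isomers.
Of these, 15 lack any improper symmetry element and so occur as enantiomeric pairs, giving 15 + 15 = 30 stereoisomers in total.

yes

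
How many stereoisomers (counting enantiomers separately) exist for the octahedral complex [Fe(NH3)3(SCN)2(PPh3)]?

3

In an octahedral complex each vertex has one trans partner and four cis neighbours.
Working through the distinct placements yields 3 geometric isomers: NH3 mer, SCN trans; NH3 mer, SCN cis; NH3 fac, SCN cis.
Each arrangement has an internal mirror plane or centre of symmetry, so none is chiral.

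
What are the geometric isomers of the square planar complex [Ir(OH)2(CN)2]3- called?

cis and trans

In a square planar complex each vertex has one trans partner and two cis neighbours.
Working through the distinct placements yields 2 geometric isomers: OH cis; OH trans.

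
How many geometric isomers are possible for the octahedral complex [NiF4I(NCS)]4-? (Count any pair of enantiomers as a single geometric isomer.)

2

The six octahedral sites form three mutually perpendicular trans pairs.
Working through the distinct placements yields 2 geometric isomers: I and NCS mutually trans; I and NCS mutually cis.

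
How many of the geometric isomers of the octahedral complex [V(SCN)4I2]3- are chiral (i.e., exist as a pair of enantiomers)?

An octahedron has six vertices in three trans pairs; every non-trans pair is cis.
There are 2 geometric isomers: I trans; I cis.
Each arrangement has an internal mirror plane or centre of symmetry, so none is chiral.

0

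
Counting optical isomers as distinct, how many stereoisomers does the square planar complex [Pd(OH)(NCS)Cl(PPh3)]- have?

3

In a square planar complex each vertex has one trans partner and two cis neighbours.
Working through the distinct placements yields 3 geometric isomers: (Cl/OH trans, NCS/PPh3 trans); (Cl/PPh3 trans, NCS/OH trans); (Cl/NCS trans, OH/PPh3 trans).
Each arrangement has an internal mirror plane or centre of symmetry, so none is chiral.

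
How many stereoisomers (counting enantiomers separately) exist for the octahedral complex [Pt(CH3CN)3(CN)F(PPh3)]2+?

5

There are 4 geometric isomers: CH3CN mer (3 arrangements); CH3CN fac (chiral).
One of these lacks any improper symmetry element and so occurs as an enantiomeric pair, giving 4 + 1 = 5 stereoisomers in total.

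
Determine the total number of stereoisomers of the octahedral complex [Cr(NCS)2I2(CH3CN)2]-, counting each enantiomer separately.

6

The distinct arrangements are (5 in all): NCS trans, I trans, CH3CN trans; NCS cis, I cis, CH3CN trans; NCS trans, I cis, CH3CN cis; NCS cis, I cis, CH3CN cis (chiral); NCS cis, I trans, CH3CN cis.
One of these lacks any improper symmetry element and so occurs as an enantiomeric pair, giving 5 + 1 = 6 stereoisomers in total.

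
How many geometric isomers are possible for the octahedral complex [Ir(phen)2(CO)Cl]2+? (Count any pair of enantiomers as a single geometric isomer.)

2

In an octahedral complex each vertex has one trans partner and four cis neighbours.
Each phen is bidentate and must span two cis positions.
There are 2 geometric isomers: CO and Cl mutually trans; CO and Cl mutually cis (chiral).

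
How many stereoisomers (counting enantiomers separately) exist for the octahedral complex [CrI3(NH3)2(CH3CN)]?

3

An octahedron has six vertices in three trans pairs; every non-trans pair is cis.
Systematic placement gives 3 geometric isomers: I mer, NH3 trans; I fac, NH3 cis; I mer, NH3 cis.
Each arrangement has an internal mirror plane or centre of symmetry, so none is chiral.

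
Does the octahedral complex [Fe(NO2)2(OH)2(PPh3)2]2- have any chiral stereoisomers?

In an octahedral complex each vertex has one trans partner and four cis neighbours.
The distinct arrangements are (5 in all): NO2 trans, OH trans, PPh3 trans; NO2 trans, OH cis, PPh3 cis; NO2 cis, OH cis, PPh3 trans; NO2 cis, OH cis, PPh3 cis (chiral); NO2 cis, OH trans, PPh3 cis.
One of these lacks any improper symmetry element and so occurs as an enantiomeric pair, giving 5 + 1 = 6 stereoisomers in total.

yes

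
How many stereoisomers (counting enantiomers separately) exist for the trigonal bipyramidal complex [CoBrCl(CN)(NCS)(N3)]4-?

Systematic enumeration (placing each ligand type in turn and discarding arrangements equivalent by rotation or reflection) gives 10 geometric isomers.
Of these, 10 lack any improper symmetry element and so occur as enantiomeric pairs, giving 10 + 10 = 20 stereoisomers in total.

20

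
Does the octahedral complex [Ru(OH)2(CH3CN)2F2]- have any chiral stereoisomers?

The six octahedral sites form three mutually perpendicular trans pairs.
Working through the distinct placements yields 5 geometric isomers: OH trans, CH3CN trans, F trans; OH cis, CH3CN trans, F cis; OH trans, CH3CN cis, F cis; OH cis, CH3CN cis, F cis (chiral); OH cis, CH3CN cis, F trans.
One of these lacks any improper symmetry element and so occurs as an enantiomeric pair, giving 5 + 1 = 6 stereoisomers in total.

yes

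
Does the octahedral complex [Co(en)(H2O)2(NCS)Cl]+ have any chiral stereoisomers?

An octahedron has six vertices in three trans pairs; every non-trans pair is cis.
Each en is bidentate and must span two cis positions.
Working through the distinct placements yields 4 geometric isomers: H2O cis (3 arrangements, 2 chiral); H2O trans.
Of these, 2 lack any improper symmetry element and so occur as enantiomeric pairs, giving 4 + 2 = 6 stereoisomers in total.

yes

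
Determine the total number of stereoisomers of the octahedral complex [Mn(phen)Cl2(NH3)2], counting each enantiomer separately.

4

An octahedron has six vertices in three trans pairs; every non-trans pair is cis.
Each phen is bidentate and must span two cis positions.
The distinct arrangements are (3 in all): Cl trans, NH3 cis; Cl cis, NH3 cis (chiral); Cl cis, NH3 trans.
One of these lacks any improper symmetry element and so occurs as an enantiomeric pair, giving 3 + 1 = 4 stereoisomers in total.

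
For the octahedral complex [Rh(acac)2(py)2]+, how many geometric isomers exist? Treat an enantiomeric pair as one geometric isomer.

2

The six octahedral sites form three mutually perpendicular trans pairs.
Each acac is bidentate and must span two cis positions.
There are 2 geometric isomers: py trans; py cis (chiral).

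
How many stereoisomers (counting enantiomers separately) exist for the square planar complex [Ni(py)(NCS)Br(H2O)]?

3

In a square planar complex each vertex has one trans partner and two cis neighbours.
There are 3 geometric isomers: (Br/NCS trans, H2O/py trans); (Br/py trans, H2O/NCS trans); (Br/H2O trans, NCS/py trans).
Each arrangement has an internal mirror plane or centre of symmetry, so none is chiral.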